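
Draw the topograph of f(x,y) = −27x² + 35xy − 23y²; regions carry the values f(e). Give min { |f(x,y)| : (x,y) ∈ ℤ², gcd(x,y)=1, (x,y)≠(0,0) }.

translate: b→19 (≡-35 mod 54), so (27,-35,23)→(27,19,15)
flip: (27,19,15)→(15,-19,27)
translate: b→11 (≡-19 mod 30), so (15,-19,27)→(15,11,23)
reduced (well bottom): (15,11,23) with a≤c, −a<b≤a
well minimum |f| = |-15| = 15 (negative-definite)

15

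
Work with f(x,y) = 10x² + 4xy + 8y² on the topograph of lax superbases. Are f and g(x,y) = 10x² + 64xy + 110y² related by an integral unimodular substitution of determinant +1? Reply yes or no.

D₁ = -304, D₂ = -304
f: flip: (10,4,8)→(8,-4,10)
f: reduced (well bottom): (8,-4,10) with a≤c, −a<b≤a
g: translate: b→4 (≡64 mod 20), so (10,64,110)→(10,4,8)
g: flip: (10,4,8)→(8,-4,10)
g: reduced (well bottom): (8,-4,10) with a≤c, −a<b≤a
reduced forms (8, -4, 10) vs (8, -4, 10) ⇒ equivalent

yes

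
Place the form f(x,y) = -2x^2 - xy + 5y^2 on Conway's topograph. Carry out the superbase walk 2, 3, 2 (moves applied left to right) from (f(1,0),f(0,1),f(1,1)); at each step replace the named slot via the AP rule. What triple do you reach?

start (-2,5,2) = (f(1,0),f(0,1),f(1,1))
replace slot 2: 2·((-2)+2) − 5 = -5 → (-2,-5,2)
replace slot 3: 2·((-2)+(-5)) − 2 = -16 → (-2,-5,-16)
replace slot 2: 2·((-2)+(-16)) − (-5) = -31 → (-2,-31,-16)

-2,-31,-16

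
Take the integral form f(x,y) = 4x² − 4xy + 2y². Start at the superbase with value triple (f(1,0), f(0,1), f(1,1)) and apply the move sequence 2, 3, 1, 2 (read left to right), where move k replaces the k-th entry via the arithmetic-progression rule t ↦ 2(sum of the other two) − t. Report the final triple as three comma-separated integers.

start (4,2,2) = (f(1,0),f(0,1),f(1,1))
replace slot 2: 2·(4+2) − 2 = 10 → (4,10,2)
replace slot 3: 2·(4+10) − 2 = 26 → (4,10,26)
replace slot 1: 2·(10+26) − 4 = 68 → (68,10,26)
replace slot 2: 2·(68+26) − 10 = 178 → (68,178,26)

68,178,26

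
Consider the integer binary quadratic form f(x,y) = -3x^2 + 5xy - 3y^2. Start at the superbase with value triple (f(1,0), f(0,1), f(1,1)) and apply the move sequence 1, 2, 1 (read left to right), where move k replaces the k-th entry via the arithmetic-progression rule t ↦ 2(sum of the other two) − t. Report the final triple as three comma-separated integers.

start (-3,-3,-1) = (f(1,0),f(0,1),f(1,1))
replace slot 1: 2·((-3)+(-1)) − (-3) = -5 → (-5,-3,-1)
replace slot 2: 2·((-5)+(-1)) − (-3) = -9 → (-5,-9,-1)
replace slot 1: 2·((-9)+(-1)) − (-5) = -15 → (-15,-9,-1)

-15,-9,-1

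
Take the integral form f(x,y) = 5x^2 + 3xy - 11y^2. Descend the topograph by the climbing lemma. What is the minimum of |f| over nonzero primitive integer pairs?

descent: ρ → (-11,-3,5)
descent: ρ → (5,13,-3)  [lands on river]
river: ρ → (-3,11,9)
river: ρ → (9,7,-5)
river: ρ → (-5,13,3)
river: ρ → (3,11,-9)
river: ρ → (-9,7,5)
closes: descent 2, river 6
min |a| on river = 3

3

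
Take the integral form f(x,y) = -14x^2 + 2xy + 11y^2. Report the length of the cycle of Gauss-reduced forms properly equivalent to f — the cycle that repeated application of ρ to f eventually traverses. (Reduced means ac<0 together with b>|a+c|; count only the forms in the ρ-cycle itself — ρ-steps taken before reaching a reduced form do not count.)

D = 620, ⌊√D⌋ = 24
descent: ρ → (11,20,-5)  [lands on river]
river: ρ → (-5,20,11)
river: ρ → (11,24,-1)
river: ρ → (-1,24,11)
ρ-cycle length = 4 (tail of 1 descent step not counted)

4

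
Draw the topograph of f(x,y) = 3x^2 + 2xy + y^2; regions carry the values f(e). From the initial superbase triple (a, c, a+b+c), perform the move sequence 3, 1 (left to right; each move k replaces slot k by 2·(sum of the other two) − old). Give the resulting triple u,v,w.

start (3,1,6) = (f(1,0),f(0,1),f(1,1))
replace slot 3: 2·(3+1) − 6 = 2 → (3,1,2)
replace slot 1: 2·(1+2) − 3 = 3 → (3,1,2)

3,1,2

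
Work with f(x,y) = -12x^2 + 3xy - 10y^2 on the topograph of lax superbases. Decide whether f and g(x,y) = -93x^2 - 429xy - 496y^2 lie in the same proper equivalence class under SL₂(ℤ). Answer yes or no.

D₁ = -471, D₂ = -471
f is negative-definite; reduce −f:
−f: flip: (12,-3,10)→(10,3,12)
−f: reduced (well bottom): (10,3,12) with a≤c, −a<b≤a
flip sign back: reduced form of f is (-10,-3,-12)
g is negative-definite; reduce −g:
−g: translate: b→57 (≡429 mod 186), so (93,429,496)→(93,57,10)
−g: flip: (93,57,10)→(10,-57,93)
−g: translate: b→3 (≡-57 mod 20), so (10,-57,93)→(10,3,12)
−g: reduced (well bottom): (10,3,12) with a≤c, −a<b≤a
flip sign back: reduced form of g is (-10,-3,-12)
reduced forms (-10, -3, -12) vs (-10, -3, -12) ⇒ equivalent

yes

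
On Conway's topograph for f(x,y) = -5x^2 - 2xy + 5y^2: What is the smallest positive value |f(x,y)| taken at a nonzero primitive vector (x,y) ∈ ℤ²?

descent: ρ → (5,2,-5)  [lands on river]
river: ρ → (-5,8,2)
river: ρ → (2,8,-5)
river: ρ → (-5,2,5)
river: ρ → (5,8,-2)
river: ρ → (-2,8,5)
closes: descent 1, river 6
min |a| on river = 2

2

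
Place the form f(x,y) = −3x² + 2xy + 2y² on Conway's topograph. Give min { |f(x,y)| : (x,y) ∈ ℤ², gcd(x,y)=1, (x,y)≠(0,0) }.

river: ρ → (2,2,-3)
river: ρ → (-3,4,1)
river: ρ → (1,4,-3)
river: ρ → (-3,2,2)
closes: descent 0, river 4
min |a| on river = 1

1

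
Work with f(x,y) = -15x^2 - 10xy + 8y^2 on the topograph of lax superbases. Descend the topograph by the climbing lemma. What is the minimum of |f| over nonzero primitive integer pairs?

descent: ρ → (8,10,-15)  [lands on river]
river: ρ → (-15,20,3)
river: ρ → (3,22,-8)
river: ρ → (-8,10,15)
river: ρ → (15,20,-3)
river: ρ → (-3,22,8)
closes: descent 1, river 6
min |a| on river = 3

3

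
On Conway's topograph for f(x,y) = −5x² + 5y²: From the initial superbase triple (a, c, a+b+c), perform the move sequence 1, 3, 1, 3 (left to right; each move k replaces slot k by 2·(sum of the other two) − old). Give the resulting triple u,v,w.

start (-5,5,0) = (f(1,0),f(0,1),f(1,1))
replace slot 1: 2·(5+0) − (-5) = 15 → (15,5,0)
replace slot 3: 2·(15+5) − 0 = 40 → (15,5,40)
replace slot 1: 2·(5+40) − 15 = 75 → (75,5,40)
replace slot 3: 2·(75+5) − 40 = 120 → (75,5,120)

75,5,120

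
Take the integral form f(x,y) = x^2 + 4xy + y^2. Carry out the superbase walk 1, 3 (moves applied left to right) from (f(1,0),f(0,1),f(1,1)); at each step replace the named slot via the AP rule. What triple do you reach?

start (1,1,6) = (f(1,0),f(0,1),f(1,1))
replace slot 1: 2·(1+6) − 1 = 13 → (13,1,6)
replace slot 3: 2·(13+1) − 6 = 22 → (13,1,22)

13,1,22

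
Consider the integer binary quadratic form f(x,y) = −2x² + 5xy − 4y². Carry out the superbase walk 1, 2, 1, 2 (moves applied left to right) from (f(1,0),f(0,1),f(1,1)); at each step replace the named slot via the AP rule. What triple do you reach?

start (-2,-4,-1) = (f(1,0),f(0,1),f(1,1))
replace slot 1: 2·((-4)+(-1)) − (-2) = -8 → (-8,-4,-1)
replace slot 2: 2·((-8)+(-1)) − (-4) = -14 → (-8,-14,-1)
replace slot 1: 2·((-14)+(-1)) − (-8) = -22 → (-22,-14,-1)
replace slot 2: 2·((-22)+(-1)) − (-14) = -32 → (-22,-32,-1)

-22,-32,-1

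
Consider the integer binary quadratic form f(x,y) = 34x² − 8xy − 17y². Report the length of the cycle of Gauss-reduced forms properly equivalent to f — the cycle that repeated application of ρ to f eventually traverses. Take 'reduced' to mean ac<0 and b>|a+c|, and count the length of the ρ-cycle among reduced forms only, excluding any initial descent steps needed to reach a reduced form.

D = 2376, ⌊√D⌋ = 48
descent: ρ → (-17,42,9)  [lands on river]
river: ρ → (9,48,-2)
river: ρ → (-2,48,9)
river: ρ → (9,42,-17)
river: ρ → (-17,26,25)
river: ρ → (25,24,-18)
river: ρ → (-18,48,1)
river: ρ → (1,48,-18)
river: ρ → (-18,24,25)
river: ρ → (25,26,-17)
ρ-cycle length = 10 (tail of 1 descent step not counted)

10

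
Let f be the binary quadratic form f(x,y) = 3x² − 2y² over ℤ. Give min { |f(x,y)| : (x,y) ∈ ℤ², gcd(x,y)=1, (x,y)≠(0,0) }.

descent: ρ → (-2,4,1)  [lands on river]
river: ρ → (1,4,-2)
closes: descent 1, river 2
min |a| on river = 1

1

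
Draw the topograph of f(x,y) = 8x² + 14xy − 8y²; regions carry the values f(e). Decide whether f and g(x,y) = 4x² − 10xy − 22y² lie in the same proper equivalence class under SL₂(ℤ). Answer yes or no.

D₁ = 452, D₂ = 452
river cycle of f (length 14): (-8, 18, 4), (4, 14, -16), (-16, 18, 2), (2, 18, -16), (-16, 14, 4), (4, 18, -8), (-8, 14, 8), (8, 18, -4), (-4, 14, 16), (16, 18, -2), … (4 more)
river cycle of g (length 14): (4, 14, -16), (-16, 18, 2), (2, 18, -16), (-16, 14, 4), (4, 18, -8), (-8, 14, 8), (8, 18, -4), (-4, 14, 16), (16, 18, -2), (-2, 18, 16), … (4 more)
cycles coincide ⇒ equivalent

yes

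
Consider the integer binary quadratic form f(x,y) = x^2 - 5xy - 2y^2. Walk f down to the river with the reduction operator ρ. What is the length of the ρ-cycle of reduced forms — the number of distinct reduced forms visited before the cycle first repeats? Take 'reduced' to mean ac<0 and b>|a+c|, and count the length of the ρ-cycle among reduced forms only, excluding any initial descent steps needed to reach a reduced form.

D = 33, ⌊√D⌋ = 5
descent: ρ → (-2,5,1)  [lands on river]
river: ρ → (1,5,-2)
river: ρ → (-2,3,3)
river: ρ → (3,3,-2)
ρ-cycle length = 4 (tail of 1 descent step not counted)

4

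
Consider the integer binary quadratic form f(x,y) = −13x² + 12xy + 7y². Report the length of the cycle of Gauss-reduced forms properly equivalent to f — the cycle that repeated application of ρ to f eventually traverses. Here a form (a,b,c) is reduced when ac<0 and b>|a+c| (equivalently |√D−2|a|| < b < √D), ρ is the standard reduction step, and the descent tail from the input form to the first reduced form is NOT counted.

D = 508, ⌊√D⌋ = 22
river: ρ → (7,16,-9)
river: ρ → (-9,20,3)
river: ρ → (3,22,-2)
river: ρ → (-2,22,3)
river: ρ → (3,20,-9)
river: ρ → (-9,16,7)
river: ρ → (7,12,-13)
river: ρ → (-13,14,6)
river: ρ → (6,22,-1)
river: ρ → (-1,22,6)
river: ρ → (6,14,-13)
river: ρ → (-13,12,7)
ρ-cycle length = 12 (tail of 0 descent steps not counted)

12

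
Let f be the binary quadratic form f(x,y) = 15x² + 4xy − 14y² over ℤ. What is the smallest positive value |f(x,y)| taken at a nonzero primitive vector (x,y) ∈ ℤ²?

river: ρ → (-14,24,5)
river: ρ → (5,26,-9)
river: ρ → (-9,28,2)
river: ρ → (2,28,-9)
river: ρ → (-9,26,5)
river: ρ → (5,24,-14)
river: ρ → (-14,4,15)
river: ρ → (15,26,-3)
river: ρ → (-3,28,6)
river: ρ → (6,20,-19)
river: ρ → (-19,18,7)
river: ρ → (7,24,-10)
river: ρ → (-10,16,15)
river: ρ → (15,14,-11)
river: ρ → (-11,8,18)
river: ρ → (18,28,-1)
river: ρ → (-1,28,18)
river: ρ → (18,8,-11)
river: ρ → (-11,14,15)
river: ρ → (15,16,-10)
river: ρ → (-10,24,7)
river: ρ → (7,18,-19)
river: ρ → (-19,20,6)
river: ρ → (6,28,-3)
river: ρ → (-3,26,15)
river: ρ → (15,4,-14)
closes: descent 0, river 26
min |a| on river = 1

1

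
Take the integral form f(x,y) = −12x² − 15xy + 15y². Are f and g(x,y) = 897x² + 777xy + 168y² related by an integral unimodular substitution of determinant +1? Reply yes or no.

D₁ = 945, D₂ = 945
river cycle of f (length 6): (15, 15, -12), (-12, 9, 18), (18, 27, -3), (-3, 27, 18), (18, 9, -12), (-12, 15, 15)
river cycle of g (length 6): (15, 15, -12), (-12, 9, 18), (18, 27, -3), (-3, 27, 18), (18, 9, -12), (-12, 15, 15)
cycles coincide ⇒ equivalent

yes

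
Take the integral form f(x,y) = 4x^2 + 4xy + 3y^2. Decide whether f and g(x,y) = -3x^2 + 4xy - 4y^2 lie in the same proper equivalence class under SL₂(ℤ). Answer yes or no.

D₁ = -32, D₂ = -32
f: flip: (4,4,3)→(3,-4,4)
f: translate: b→2 (≡-4 mod 6), so (3,-4,4)→(3,2,3)
f: reduced (well bottom): (3,2,3) with a≤c, −a<b≤a
g is negative-definite; reduce −g:
−g: translate: b→2 (≡-4 mod 6), so (3,-4,4)→(3,2,3)
−g: reduced (well bottom): (3,2,3) with a≤c, −a<b≤a
flip sign back: reduced form of g is (-3,-2,-3)
reduced forms (3, 2, 3) vs (-3, -2, -3) ⇒ inequivalent

no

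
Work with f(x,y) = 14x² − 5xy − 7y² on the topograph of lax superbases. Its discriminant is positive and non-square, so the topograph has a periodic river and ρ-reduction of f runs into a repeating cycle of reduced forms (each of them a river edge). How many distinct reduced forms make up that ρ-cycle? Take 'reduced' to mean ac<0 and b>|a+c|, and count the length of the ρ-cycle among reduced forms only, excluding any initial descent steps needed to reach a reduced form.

D = 417, ⌊√D⌋ = 20
descent: ρ → (-7,19,2)  [lands on river]
river: ρ → (2,17,-16)
river: ρ → (-16,15,3)
river: ρ → (3,15,-16)
river: ρ → (-16,17,2)
river: ρ → (2,19,-7)
river: ρ → (-7,9,12)
river: ρ → (12,15,-4)
river: ρ → (-4,17,8)
river: ρ → (8,15,-6)
river: ρ → (-6,9,14)
river: ρ → (14,19,-1)
river: ρ → (-1,19,14)
river: ρ → (14,9,-6)
river: ρ → (-6,15,8)
river: ρ → (8,17,-4)
river: ρ → (-4,15,12)
river: ρ → (12,9,-7)
ρ-cycle length = 18 (tail of 1 descent step not counted)

18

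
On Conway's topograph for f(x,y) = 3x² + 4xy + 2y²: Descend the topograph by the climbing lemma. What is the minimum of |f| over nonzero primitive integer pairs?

translate: b→-2 (≡4 mod 6), so (3,4,2)→(3,-2,1)
flip: (3,-2,1)→(1,2,3)
translate: b→0 (≡2 mod 2), so (1,2,3)→(1,0,2)
reduced (well bottom): (1,0,2) with a≤c, −a<b≤a
well minimum = a = 1

1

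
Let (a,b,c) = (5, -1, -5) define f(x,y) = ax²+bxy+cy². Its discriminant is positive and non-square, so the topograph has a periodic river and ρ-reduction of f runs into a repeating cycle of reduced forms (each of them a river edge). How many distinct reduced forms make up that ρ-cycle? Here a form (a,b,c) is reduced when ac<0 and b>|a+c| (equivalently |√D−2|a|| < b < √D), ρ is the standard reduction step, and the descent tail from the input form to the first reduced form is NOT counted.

D = 101, ⌊√D⌋ = 10
descent: ρ → (-5,1,5)  [lands on river]
river: ρ → (5,9,-1)
river: ρ → (-1,9,5)
river: ρ → (5,1,-5)
river: ρ → (-5,9,1)
river: ρ → (1,9,-5)
ρ-cycle length = 6 (tail of 1 descent step not counted)

6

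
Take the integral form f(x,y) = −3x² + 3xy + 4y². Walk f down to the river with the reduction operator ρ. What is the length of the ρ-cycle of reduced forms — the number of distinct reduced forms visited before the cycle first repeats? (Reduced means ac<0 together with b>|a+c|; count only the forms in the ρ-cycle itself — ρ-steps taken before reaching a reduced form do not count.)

D = 57, ⌊√D⌋ = 7
river: ρ → (4,5,-2)
river: ρ → (-2,7,1)
river: ρ → (1,7,-2)
river: ρ → (-2,5,4)
river: ρ → (4,3,-3)
river: ρ → (-3,3,4)
ρ-cycle length = 6 (tail of 0 descent steps not counted)

6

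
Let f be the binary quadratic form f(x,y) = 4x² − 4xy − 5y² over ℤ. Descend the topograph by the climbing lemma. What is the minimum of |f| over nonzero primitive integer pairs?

descent: ρ → (-5,4,4)  [lands on river]
river: ρ → (4,4,-5)
river: ρ → (-5,6,3)
river: ρ → (3,6,-5)
closes: descent 1, river 4
min |a| on river = 3

3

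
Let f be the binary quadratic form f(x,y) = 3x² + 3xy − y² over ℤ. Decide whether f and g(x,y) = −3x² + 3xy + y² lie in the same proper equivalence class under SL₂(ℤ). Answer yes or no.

D₁ = 21, D₂ = 21
river cycle of f (length 2): (-1, 3, 3), (3, 3, -1)
river cycle of g (length 2): (1, 3, -3), (-3, 3, 1)
cycles differ ⇒ inequivalent

no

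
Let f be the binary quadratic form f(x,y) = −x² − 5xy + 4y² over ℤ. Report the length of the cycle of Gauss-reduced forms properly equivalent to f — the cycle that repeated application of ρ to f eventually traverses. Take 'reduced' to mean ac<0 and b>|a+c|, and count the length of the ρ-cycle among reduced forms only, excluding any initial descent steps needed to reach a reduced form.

D = 41, ⌊√D⌋ = 6
descent: ρ → (4,5,-1)  [lands on river]
river: ρ → (-1,5,4)
river: ρ → (4,3,-2)
river: ρ → (-2,5,2)
river: ρ → (2,3,-4)
river: ρ → (-4,5,1)
river: ρ → (1,5,-4)
river: ρ → (-4,3,2)
river: ρ → (2,5,-2)
river: ρ → (-2,3,4)
ρ-cycle length = 10 (tail of 1 descent step not counted)

10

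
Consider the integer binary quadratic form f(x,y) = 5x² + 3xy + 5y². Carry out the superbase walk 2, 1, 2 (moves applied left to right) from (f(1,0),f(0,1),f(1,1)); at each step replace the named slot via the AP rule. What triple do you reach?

start (5,5,13) = (f(1,0),f(0,1),f(1,1))
replace slot 2: 2·(5+13) − 5 = 31 → (5,31,13)
replace slot 1: 2·(31+13) − 5 = 83 → (83,31,13)
replace slot 2: 2·(83+13) − 31 = 161 → (83,161,13)

83,161,13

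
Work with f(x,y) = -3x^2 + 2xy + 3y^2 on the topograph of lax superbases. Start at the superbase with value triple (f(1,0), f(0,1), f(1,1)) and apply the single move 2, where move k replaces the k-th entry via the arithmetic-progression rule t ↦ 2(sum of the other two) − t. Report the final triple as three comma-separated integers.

start (-3,3,2) = (f(1,0),f(0,1),f(1,1))
replace slot 2: 2·((-3)+2) − 3 = -5 → (-3,-5,2)

-3,-5,2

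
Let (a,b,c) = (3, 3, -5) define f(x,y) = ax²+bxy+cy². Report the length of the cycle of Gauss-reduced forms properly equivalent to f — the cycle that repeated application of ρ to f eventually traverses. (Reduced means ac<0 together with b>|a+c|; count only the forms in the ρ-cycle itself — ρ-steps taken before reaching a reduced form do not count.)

D = 69, ⌊√D⌋ = 8
river: ρ → (-5,7,1)
river: ρ → (1,7,-5)
river: ρ → (-5,3,3)
river: ρ → (3,3,-5)
ρ-cycle length = 4 (tail of 0 descent steps not counted)

4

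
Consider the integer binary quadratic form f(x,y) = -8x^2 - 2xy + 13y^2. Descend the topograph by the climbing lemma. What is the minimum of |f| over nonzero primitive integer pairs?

descent: ρ → (13,2,-8)
descent: ρ → (-8,14,7)  [lands on river]
river: ρ → (7,14,-8)
river: ρ → (-8,18,3)
river: ρ → (3,18,-8)
closes: descent 2, river 4
min |a| on river = 3

3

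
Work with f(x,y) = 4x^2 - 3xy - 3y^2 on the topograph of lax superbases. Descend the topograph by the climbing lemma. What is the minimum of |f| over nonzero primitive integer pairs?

descent: ρ → (-3,3,4)  [lands on river]
river: ρ → (4,5,-2)
river: ρ → (-2,7,1)
river: ρ → (1,7,-2)
river: ρ → (-2,5,4)
river: ρ → (4,3,-3)
closes: descent 1, river 6
min |a| on river = 1

1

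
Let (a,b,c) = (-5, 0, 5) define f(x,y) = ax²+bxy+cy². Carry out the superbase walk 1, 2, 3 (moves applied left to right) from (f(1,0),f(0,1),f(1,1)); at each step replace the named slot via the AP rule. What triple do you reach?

start (-5,5,0) = (f(1,0),f(0,1),f(1,1))
replace slot 1: 2·(5+0) − (-5) = 15 → (15,5,0)
replace slot 2: 2·(15+0) − 5 = 25 → (15,25,0)
replace slot 3: 2·(15+25) − 0 = 80 → (15,25,80)

15,25,80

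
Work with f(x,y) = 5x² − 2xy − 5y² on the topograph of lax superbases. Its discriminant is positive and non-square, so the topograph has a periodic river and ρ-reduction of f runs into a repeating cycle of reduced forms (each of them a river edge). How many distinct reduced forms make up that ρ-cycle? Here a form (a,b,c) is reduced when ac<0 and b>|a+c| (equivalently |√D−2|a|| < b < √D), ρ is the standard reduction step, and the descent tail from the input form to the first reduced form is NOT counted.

D = 104, ⌊√D⌋ = 10
descent: ρ → (-5,2,5)  [lands on river]
river: ρ → (5,8,-2)
river: ρ → (-2,8,5)
river: ρ → (5,2,-5)
river: ρ → (-5,8,2)
river: ρ → (2,8,-5)
ρ-cycle length = 6 (tail of 1 descent step not counted)

6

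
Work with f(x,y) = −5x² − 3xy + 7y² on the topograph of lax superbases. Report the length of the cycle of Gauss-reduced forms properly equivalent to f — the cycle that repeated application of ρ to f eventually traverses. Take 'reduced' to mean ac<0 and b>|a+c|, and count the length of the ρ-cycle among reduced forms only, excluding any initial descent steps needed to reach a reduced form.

D = 149, ⌊√D⌋ = 12
descent: ρ → (7,3,-5)  [lands on river]
river: ρ → (-5,7,5)
river: ρ → (5,3,-7)
river: ρ → (-7,11,1)
river: ρ → (1,11,-7)
river: ρ → (-7,3,5)
river: ρ → (5,7,-5)
river: ρ → (-5,3,7)
river: ρ → (7,11,-1)
river: ρ → (-1,11,7)
ρ-cycle length = 10 (tail of 1 descent step not counted)

10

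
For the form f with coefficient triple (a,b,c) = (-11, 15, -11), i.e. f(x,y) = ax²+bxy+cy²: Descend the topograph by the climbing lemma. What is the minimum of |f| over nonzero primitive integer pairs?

translate: b→7 (≡-15 mod 22), so (11,-15,11)→(11,7,7)
flip: (11,7,7)→(7,-7,11)
translate: b→7 (≡-7 mod 14), so (7,-7,11)→(7,7,11)
reduced (well bottom): (7,7,11) with a≤c, −a<b≤a
well minimum |f| = |-7| = 7 (negative-definite)

7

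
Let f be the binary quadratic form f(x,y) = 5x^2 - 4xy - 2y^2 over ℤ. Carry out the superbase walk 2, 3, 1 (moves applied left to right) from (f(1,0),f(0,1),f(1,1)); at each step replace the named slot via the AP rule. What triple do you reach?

start (5,-2,-1) = (f(1,0),f(0,1),f(1,1))
replace slot 2: 2·(5+(-1)) − (-2) = 10 → (5,10,-1)
replace slot 3: 2·(5+10) − (-1) = 31 → (5,10,31)
replace slot 1: 2·(10+31) − 5 = 77 → (77,10,31)

77,10,31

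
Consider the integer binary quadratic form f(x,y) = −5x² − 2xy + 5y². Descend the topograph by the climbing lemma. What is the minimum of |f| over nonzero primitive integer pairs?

descent: ρ → (5,2,-5)  [lands on river]
river: ρ → (-5,8,2)
river: ρ → (2,8,-5)
river: ρ → (-5,2,5)
river: ρ → (5,8,-2)
river: ρ → (-2,8,5)
closes: descent 1, river 6
min |a| on river = 2

2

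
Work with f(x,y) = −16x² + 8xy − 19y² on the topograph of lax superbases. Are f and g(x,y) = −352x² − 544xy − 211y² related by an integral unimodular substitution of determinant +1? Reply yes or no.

D₁ = -1152, D₂ = -1152
f is negative-definite; reduce −f:
−f: reduced (well bottom): (16,-8,19) with a≤c, −a<b≤a
flip sign back: reduced form of f is (-16,8,-19)
g is negative-definite; reduce −g:
−g: translate: b→-160 (≡544 mod 704), so (352,544,211)→(352,-160,19)
−g: flip: (352,-160,19)→(19,160,352)
−g: translate: b→8 (≡160 mod 38), so (19,160,352)→(19,8,16)
−g: flip: (19,8,16)→(16,-8,19)
−g: reduced (well bottom): (16,-8,19) with a≤c, −a<b≤a
flip sign back: reduced form of g is (-16,8,-19)
reduced forms (-16, 8, -19) vs (-16, 8, -19) ⇒ equivalent

yes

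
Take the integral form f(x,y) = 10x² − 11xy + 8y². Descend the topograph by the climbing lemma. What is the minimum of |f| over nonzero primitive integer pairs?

translate: b→9 (≡-11 mod 20), so (10,-11,8)→(10,9,7)
flip: (10,9,7)→(7,-9,10)
translate: b→5 (≡-9 mod 14), so (7,-9,10)→(7,5,8)
reduced (well bottom): (7,5,8) with a≤c, −a<b≤a
well minimum = a = 7

7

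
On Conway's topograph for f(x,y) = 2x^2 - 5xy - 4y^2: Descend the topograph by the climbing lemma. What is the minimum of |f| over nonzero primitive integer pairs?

descent: ρ → (-4,5,2)  [lands on river]
river: ρ → (2,7,-1)
river: ρ → (-1,7,2)
river: ρ → (2,5,-4)
river: ρ → (-4,3,3)
river: ρ → (3,3,-4)
closes: descent 1, river 6
min |a| on river = 1

1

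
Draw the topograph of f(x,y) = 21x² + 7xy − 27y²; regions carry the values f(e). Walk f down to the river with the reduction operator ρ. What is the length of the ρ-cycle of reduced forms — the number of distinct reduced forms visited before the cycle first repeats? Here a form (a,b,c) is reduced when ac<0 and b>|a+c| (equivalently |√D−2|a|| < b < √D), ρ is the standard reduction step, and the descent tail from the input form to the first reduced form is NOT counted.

D = 2317, ⌊√D⌋ = 48
river: ρ → (-27,47,1)
river: ρ → (1,47,-27)
river: ρ → (-27,7,21)
river: ρ → (21,35,-13)
river: ρ → (-13,43,9)
river: ρ → (9,47,-3)
river: ρ → (-3,43,39)
river: ρ → (39,35,-7)
river: ρ → (-7,35,39)
river: ρ → (39,43,-3)
river: ρ → (-3,47,9)
river: ρ → (9,43,-13)
river: ρ → (-13,35,21)
river: ρ → (21,7,-27)
ρ-cycle length = 14 (tail of 0 descent steps not counted)

14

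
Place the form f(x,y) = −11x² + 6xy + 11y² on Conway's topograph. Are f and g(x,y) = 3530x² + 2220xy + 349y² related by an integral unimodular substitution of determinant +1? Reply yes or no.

D₁ = 520, D₂ = 520
river cycle of f (length 10): (11, 16, -6), (-6, 20, 5), (5, 20, -6), (-6, 16, 11), (11, 6, -11), (-11, 16, 6), (6, 20, -5), (-5, 20, 6), (6, 16, -11), (-11, 6, 11)
river cycle of g (length 10): (11, 16, -6), (-6, 20, 5), (5, 20, -6), (-6, 16, 11), (11, 6, -11), (-11, 16, 6), (6, 20, -5), (-5, 20, 6), (6, 16, -11), (-11, 6, 11)
cycles coincide ⇒ equivalent

yes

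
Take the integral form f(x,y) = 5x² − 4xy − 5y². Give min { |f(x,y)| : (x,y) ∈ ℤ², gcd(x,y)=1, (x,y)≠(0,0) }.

descent: ρ → (-5,4,5)  [lands on river]
river: ρ → (5,6,-4)
river: ρ → (-4,10,1)
river: ρ → (1,10,-4)
river: ρ → (-4,6,5)
river: ρ → (5,4,-5)
river: ρ → (-5,6,4)
river: ρ → (4,10,-1)
river: ρ → (-1,10,4)
river: ρ → (4,6,-5)
closes: descent 1, river 10
min |a| on river = 1

1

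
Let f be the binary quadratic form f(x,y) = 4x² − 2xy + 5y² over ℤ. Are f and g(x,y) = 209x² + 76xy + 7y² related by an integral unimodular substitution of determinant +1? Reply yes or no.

D₁ = -76, D₂ = -76
f: reduced (well bottom): (4,-2,5) with a≤c, −a<b≤a
g: flip: (209,76,7)→(7,-76,209)
g: translate: b→-6 (≡-76 mod 14), so (7,-76,209)→(7,-6,4)
g: flip: (7,-6,4)→(4,6,7)
g: translate: b→-2 (≡6 mod 8), so (4,6,7)→(4,-2,5)
g: reduced (well bottom): (4,-2,5) with a≤c, −a<b≤a
reduced forms (4, -2, 5) vs (4, -2, 5) ⇒ equivalent

yes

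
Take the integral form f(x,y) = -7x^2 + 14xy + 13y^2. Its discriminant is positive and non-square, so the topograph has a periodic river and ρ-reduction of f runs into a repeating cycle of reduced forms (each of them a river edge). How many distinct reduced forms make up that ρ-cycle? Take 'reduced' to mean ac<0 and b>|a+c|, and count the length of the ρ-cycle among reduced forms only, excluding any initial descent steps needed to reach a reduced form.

D = 560, ⌊√D⌋ = 23
river: ρ → (13,12,-8)
river: ρ → (-8,20,5)
river: ρ → (5,20,-8)
river: ρ → (-8,12,13)
river: ρ → (13,14,-7)
river: ρ → (-7,14,13)
ρ-cycle length = 6 (tail of 0 descent steps not counted)

6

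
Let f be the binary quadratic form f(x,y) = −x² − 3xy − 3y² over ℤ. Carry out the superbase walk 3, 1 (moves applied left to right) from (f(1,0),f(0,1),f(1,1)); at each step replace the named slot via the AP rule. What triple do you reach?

start (-1,-3,-7) = (f(1,0),f(0,1),f(1,1))
replace slot 3: 2·((-1)+(-3)) − (-7) = -1 → (-1,-3,-1)
replace slot 1: 2·((-3)+(-1)) − (-1) = -7 → (-7,-3,-1)

-7,-3,-1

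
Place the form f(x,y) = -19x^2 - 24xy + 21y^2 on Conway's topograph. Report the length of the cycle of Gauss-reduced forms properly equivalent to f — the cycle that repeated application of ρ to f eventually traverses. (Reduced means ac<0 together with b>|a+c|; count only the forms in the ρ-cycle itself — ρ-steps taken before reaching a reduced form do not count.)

D = 2172, ⌊√D⌋ = 46
descent: ρ → (21,24,-19)  [lands on river]
river: ρ → (-19,14,26)
river: ρ → (26,38,-7)
river: ρ → (-7,46,2)
river: ρ → (2,46,-7)
river: ρ → (-7,38,26)
river: ρ → (26,14,-19)
river: ρ → (-19,24,21)
river: ρ → (21,18,-22)
river: ρ → (-22,26,17)
river: ρ → (17,42,-6)
river: ρ → (-6,42,17)
river: ρ → (17,26,-22)
river: ρ → (-22,18,21)
ρ-cycle length = 14 (tail of 1 descent step not counted)

14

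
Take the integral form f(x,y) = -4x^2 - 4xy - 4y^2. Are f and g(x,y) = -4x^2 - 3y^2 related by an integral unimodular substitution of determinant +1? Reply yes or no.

D₁ = -48, D₂ = -48
f is negative-definite; reduce −f:
−f: reduced (well bottom): (4,4,4) with a≤c, −a<b≤a
flip sign back: reduced form of f is (-4,-4,-4)
g is negative-definite; reduce −g:
−g: flip: (4,0,3)→(3,0,4)
−g: reduced (well bottom): (3,0,4) with a≤c, −a<b≤a
flip sign back: reduced form of g is (-3,0,-4)
reduced forms (-4, -4, -4) vs (-3, 0, -4) ⇒ inequivalent

no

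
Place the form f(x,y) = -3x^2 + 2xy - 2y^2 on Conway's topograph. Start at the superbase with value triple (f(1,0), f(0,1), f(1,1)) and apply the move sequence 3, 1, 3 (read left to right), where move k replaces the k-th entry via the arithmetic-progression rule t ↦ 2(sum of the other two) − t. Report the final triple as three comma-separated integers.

start (-3,-2,-3) = (f(1,0),f(0,1),f(1,1))
replace slot 3: 2·((-3)+(-2)) − (-3) = -7 → (-3,-2,-7)
replace slot 1: 2·((-2)+(-7)) − (-3) = -15 → (-15,-2,-7)
replace slot 3: 2·((-15)+(-2)) − (-7) = -27 → (-15,-2,-27)

-15,-2,-27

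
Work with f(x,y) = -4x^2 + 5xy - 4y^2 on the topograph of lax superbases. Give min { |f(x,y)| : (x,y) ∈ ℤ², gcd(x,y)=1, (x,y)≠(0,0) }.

translate: b→3 (≡-5 mod 8), so (4,-5,4)→(4,3,3)
flip: (4,3,3)→(3,-3,4)
translate: b→3 (≡-3 mod 6), so (3,-3,4)→(3,3,4)
reduced (well bottom): (3,3,4) with a≤c, −a<b≤a
well minimum |f| = |-3| = 3 (negative-definite)

3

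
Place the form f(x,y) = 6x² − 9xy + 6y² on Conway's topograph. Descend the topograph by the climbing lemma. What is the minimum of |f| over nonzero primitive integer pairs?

translate: b→3 (≡-9 mod 12), so (6,-9,6)→(6,3,3)
flip: (6,3,3)→(3,-3,6)
translate: b→3 (≡-3 mod 6), so (3,-3,6)→(3,3,6)
reduced (well bottom): (3,3,6) with a≤c, −a<b≤a
well minimum = a = 3

3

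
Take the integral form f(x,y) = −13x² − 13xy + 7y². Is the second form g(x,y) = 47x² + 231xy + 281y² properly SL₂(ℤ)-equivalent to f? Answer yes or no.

D₁ = 533, D₂ = 533
river cycle of f (length 10): (7, 13, -13), (-13, 13, 7), (7, 15, -11), (-11, 7, 11), (11, 15, -7), (-7, 13, 13), (13, 13, -7), (-7, 15, 11), (11, 7, -11), (-11, 15, 7)
river cycle of g (length 10): (7, 13, -13), (-13, 13, 7), (7, 15, -11), (-11, 7, 11), (11, 15, -7), (-7, 13, 13), (13, 13, -7), (-7, 15, 11), (11, 7, -11), (-11, 15, 7)
cycles coincide ⇒ equivalent

yes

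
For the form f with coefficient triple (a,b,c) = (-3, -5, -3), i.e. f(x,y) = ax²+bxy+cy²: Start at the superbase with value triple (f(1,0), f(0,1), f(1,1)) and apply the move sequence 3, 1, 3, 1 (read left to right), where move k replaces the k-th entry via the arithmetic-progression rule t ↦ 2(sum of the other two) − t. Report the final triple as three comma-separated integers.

start (-3,-3,-11) = (f(1,0),f(0,1),f(1,1))
replace slot 3: 2·((-3)+(-3)) − (-11) = -1 → (-3,-3,-1)
replace slot 1: 2·((-3)+(-1)) − (-3) = -5 → (-5,-3,-1)
replace slot 3: 2·((-5)+(-3)) − (-1) = -15 → (-5,-3,-15)
replace slot 1: 2·((-3)+(-15)) − (-5) = -31 → (-31,-3,-15)

-31,-3,-15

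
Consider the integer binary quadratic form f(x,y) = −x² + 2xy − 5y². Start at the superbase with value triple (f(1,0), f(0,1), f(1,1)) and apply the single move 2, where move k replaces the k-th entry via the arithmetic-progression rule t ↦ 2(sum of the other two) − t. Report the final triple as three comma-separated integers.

start (-1,-5,-4) = (f(1,0),f(0,1),f(1,1))
replace slot 2: 2·((-1)+(-4)) − (-5) = -5 → (-1,-5,-4)

-1,-5,-4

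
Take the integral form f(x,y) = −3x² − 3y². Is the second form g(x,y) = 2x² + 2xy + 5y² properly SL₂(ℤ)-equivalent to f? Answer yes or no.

D₁ = -36, D₂ = -36
f is negative-definite; reduce −f:
−f: reduced (well bottom): (3,0,3) with a≤c, −a<b≤a
flip sign back: reduced form of f is (-3,0,-3)
g: reduced (well bottom): (2,2,5) with a≤c, −a<b≤a
reduced forms (-3, 0, -3) vs (2, 2, 5) ⇒ inequivalent

no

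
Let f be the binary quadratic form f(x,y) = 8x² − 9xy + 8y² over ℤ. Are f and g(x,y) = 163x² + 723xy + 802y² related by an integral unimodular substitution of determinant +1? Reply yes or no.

D₁ = -175, D₂ = -175
f: translate: b→7 (≡-9 mod 16), so (8,-9,8)→(8,7,7)
f: flip: (8,7,7)→(7,-7,8)
f: translate: b→7 (≡-7 mod 14), so (7,-7,8)→(7,7,8)
f: reduced (well bottom): (7,7,8) with a≤c, −a<b≤a
g: translate: b→71 (≡723 mod 326), so (163,723,802)→(163,71,8)
g: flip: (163,71,8)→(8,-71,163)
g: translate: b→-7 (≡-71 mod 16), so (8,-71,163)→(8,-7,7)
g: flip: (8,-7,7)→(7,7,8)
g: reduced (well bottom): (7,7,8) with a≤c, −a<b≤a
reduced forms (7, 7, 8) vs (7, 7, 8) ⇒ equivalent

yes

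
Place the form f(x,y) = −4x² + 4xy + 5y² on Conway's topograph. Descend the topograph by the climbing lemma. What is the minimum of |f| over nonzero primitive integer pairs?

river: ρ → (5,6,-3)
river: ρ → (-3,6,5)
river: ρ → (5,4,-4)
river: ρ → (-4,4,5)
closes: descent 0, river 4
min |a| on river = 3

3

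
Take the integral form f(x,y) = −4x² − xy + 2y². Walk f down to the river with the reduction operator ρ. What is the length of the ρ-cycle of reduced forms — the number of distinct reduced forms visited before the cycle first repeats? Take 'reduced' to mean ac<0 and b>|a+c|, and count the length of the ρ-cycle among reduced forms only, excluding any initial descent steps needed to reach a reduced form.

D = 33, ⌊√D⌋ = 5
descent: ρ → (2,5,-1)  [lands on river]
river: ρ → (-1,5,2)
river: ρ → (2,3,-3)
river: ρ → (-3,3,2)
ρ-cycle length = 4 (tail of 1 descent step not counted)

4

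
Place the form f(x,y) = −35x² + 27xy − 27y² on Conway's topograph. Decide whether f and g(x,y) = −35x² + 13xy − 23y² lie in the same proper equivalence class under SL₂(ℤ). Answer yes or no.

D₁ = -3051, D₂ = -3051
f is negative-definite; reduce −f:
−f: flip: (35,-27,27)→(27,27,35)
−f: reduced (well bottom): (27,27,35) with a≤c, −a<b≤a
flip sign back: reduced form of f is (-27,-27,-35)
g is negative-definite; reduce −g:
−g: flip: (35,-13,23)→(23,13,35)
−g: reduced (well bottom): (23,13,35) with a≤c, −a<b≤a
flip sign back: reduced form of g is (-23,-13,-35)
reduced forms (-27, -27, -35) vs (-23, -13, -35) ⇒ inequivalent

no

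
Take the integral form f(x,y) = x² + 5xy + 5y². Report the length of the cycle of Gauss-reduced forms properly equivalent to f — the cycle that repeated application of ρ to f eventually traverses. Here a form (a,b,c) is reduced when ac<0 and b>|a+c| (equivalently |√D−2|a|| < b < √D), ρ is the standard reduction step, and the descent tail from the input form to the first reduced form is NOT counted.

D = 5, ⌊√D⌋ = 2
descent: ρ → (5,5,1)
descent: ρ → (1,1,-1)  [lands on river]
river: ρ → (-1,1,1)
ρ-cycle length = 2 (tail of 2 descent steps not counted)

2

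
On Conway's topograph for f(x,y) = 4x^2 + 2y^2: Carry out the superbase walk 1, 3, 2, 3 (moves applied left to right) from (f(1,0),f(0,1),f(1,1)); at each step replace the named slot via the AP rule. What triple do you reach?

start (4,2,6) = (f(1,0),f(0,1),f(1,1))
replace slot 1: 2·(2+6) − 4 = 12 → (12,2,6)
replace slot 3: 2·(12+2) − 6 = 22 → (12,2,22)
replace slot 2: 2·(12+22) − 2 = 66 → (12,66,22)
replace slot 3: 2·(12+66) − 22 = 134 → (12,66,134)

12,66,134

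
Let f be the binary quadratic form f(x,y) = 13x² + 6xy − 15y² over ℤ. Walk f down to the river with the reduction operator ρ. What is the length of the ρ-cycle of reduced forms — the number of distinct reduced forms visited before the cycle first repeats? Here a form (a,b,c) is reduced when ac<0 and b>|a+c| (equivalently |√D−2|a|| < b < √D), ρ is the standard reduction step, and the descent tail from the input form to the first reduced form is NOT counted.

D = 816, ⌊√D⌋ = 28
river: ρ → (-15,24,4)
river: ρ → (4,24,-15)
river: ρ → (-15,6,13)
river: ρ → (13,20,-8)
river: ρ → (-8,28,1)
river: ρ → (1,28,-8)
river: ρ → (-8,20,13)
river: ρ → (13,6,-15)
ρ-cycle length = 8 (tail of 0 descent steps not counted)

8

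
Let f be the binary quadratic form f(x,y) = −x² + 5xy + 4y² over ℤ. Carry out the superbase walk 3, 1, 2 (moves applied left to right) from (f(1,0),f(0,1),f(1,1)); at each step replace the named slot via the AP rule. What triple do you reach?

start (-1,4,8) = (f(1,0),f(0,1),f(1,1))
replace slot 3: 2·((-1)+4) − 8 = -2 → (-1,4,-2)
replace slot 1: 2·(4+(-2)) − (-1) = 5 → (5,4,-2)
replace slot 2: 2·(5+(-2)) − 4 = 2 → (5,2,-2)

5,2,-2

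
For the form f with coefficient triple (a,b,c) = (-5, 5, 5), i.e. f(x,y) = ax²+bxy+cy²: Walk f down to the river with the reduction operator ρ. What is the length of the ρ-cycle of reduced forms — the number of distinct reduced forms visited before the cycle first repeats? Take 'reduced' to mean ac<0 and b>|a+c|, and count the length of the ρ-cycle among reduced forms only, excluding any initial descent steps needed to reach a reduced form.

D = 125, ⌊√D⌋ = 11
river: ρ → (5,5,-5)
river: ρ → (-5,5,5)
ρ-cycle length = 2 (tail of 0 descent steps not counted)

2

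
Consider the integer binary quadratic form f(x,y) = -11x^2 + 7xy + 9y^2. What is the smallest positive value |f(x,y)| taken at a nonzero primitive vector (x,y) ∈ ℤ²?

river: ρ → (9,11,-9)
river: ρ → (-9,7,11)
river: ρ → (11,15,-5)
river: ρ → (-5,15,11)
river: ρ → (11,7,-9)
river: ρ → (-9,11,9)
river: ρ → (9,7,-11)
river: ρ → (-11,15,5)
river: ρ → (5,15,-11)
river: ρ → (-11,7,9)
closes: descent 0, river 10
min |a| on river = 5

5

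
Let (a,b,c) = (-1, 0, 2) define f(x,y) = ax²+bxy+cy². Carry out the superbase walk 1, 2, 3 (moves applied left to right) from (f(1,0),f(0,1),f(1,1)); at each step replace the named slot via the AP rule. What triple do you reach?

start (-1,2,1) = (f(1,0),f(0,1),f(1,1))
replace slot 1: 2·(2+1) − (-1) = 7 → (7,2,1)
replace slot 2: 2·(7+1) − 2 = 14 → (7,14,1)
replace slot 3: 2·(7+14) − 1 = 41 → (7,14,41)

7,14,41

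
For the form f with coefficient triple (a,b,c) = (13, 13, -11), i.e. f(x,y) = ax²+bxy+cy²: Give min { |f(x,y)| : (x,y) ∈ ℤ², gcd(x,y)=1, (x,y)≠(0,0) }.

river: ρ → (-11,9,15)
river: ρ → (15,21,-5)
river: ρ → (-5,19,19)
river: ρ → (19,19,-5)
river: ρ → (-5,21,15)
river: ρ → (15,9,-11)
river: ρ → (-11,13,13)
river: ρ → (13,13,-11)
closes: descent 0, river 8
min |a| on river = 5

5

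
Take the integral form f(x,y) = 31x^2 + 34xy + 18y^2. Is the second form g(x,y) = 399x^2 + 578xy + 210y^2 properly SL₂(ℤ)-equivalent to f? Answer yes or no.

D₁ = -1076, D₂ = -1076
f: translate: b→-28 (≡34 mod 62), so (31,34,18)→(31,-28,15)
f: flip: (31,-28,15)→(15,28,31)
f: translate: b→-2 (≡28 mod 30), so (15,28,31)→(15,-2,18)
f: reduced (well bottom): (15,-2,18) with a≤c, −a<b≤a
g: translate: b→-220 (≡578 mod 798), so (399,578,210)→(399,-220,31)
g: flip: (399,-220,31)→(31,220,399)
g: translate: b→-28 (≡220 mod 62), so (31,220,399)→(31,-28,15)
g: flip: (31,-28,15)→(15,28,31)
g: translate: b→-2 (≡28 mod 30), so (15,28,31)→(15,-2,18)
g: reduced (well bottom): (15,-2,18) with a≤c, −a<b≤a
reduced forms (15, -2, 18) vs (15, -2, 18) ⇒ equivalent

yes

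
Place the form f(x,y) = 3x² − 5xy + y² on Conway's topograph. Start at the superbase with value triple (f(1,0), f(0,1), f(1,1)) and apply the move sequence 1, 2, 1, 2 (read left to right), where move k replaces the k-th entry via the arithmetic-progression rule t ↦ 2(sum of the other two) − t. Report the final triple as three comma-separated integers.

start (3,1,-1) = (f(1,0),f(0,1),f(1,1))
replace slot 1: 2·(1+(-1)) − 3 = -3 → (-3,1,-1)
replace slot 2: 2·((-3)+(-1)) − 1 = -9 → (-3,-9,-1)
replace slot 1: 2·((-9)+(-1)) − (-3) = -17 → (-17,-9,-1)
replace slot 2: 2·((-17)+(-1)) − (-9) = -27 → (-17,-27,-1)

-17,-27,-1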